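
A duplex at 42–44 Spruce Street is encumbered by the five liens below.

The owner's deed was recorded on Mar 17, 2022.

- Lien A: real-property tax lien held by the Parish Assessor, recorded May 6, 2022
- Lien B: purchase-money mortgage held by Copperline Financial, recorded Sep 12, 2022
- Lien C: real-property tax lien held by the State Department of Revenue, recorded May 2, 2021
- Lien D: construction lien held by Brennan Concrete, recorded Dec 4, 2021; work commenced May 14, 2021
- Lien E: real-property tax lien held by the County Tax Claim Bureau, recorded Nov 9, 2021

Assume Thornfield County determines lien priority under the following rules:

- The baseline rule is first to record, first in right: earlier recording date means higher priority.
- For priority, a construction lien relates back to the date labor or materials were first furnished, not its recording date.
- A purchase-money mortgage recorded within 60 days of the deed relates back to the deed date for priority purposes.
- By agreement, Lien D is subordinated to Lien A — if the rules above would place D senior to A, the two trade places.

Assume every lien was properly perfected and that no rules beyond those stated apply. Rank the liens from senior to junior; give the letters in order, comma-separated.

Effective dates: B was recorded 179 days after the deed — beyond 60 days — so no relation-back applies; D relates back to May 14, 2021 (work commenced).
Ordering by effective date: C (May 2, 2021), D (May 14, 2021), E (Nov 9, 2021), A (May 6, 2022), B (Sep 12, 2022).
D is senior to A before the subordination, so the two trade places.

C, A, E, D, B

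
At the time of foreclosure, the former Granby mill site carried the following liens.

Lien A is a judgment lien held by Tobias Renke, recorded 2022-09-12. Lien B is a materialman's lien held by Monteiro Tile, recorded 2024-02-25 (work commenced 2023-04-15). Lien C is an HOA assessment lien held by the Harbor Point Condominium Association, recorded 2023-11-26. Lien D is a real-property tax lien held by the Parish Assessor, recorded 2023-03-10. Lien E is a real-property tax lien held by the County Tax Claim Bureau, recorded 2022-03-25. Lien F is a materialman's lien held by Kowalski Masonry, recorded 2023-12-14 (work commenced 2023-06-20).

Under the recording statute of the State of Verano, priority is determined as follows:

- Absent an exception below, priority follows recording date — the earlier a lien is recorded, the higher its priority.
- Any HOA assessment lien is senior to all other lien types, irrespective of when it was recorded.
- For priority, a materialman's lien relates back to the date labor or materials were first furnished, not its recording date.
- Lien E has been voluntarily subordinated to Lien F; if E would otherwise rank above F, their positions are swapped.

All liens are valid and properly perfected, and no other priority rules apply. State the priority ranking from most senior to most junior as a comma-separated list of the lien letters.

C, F, A, D, B, E

Effective dates: B is treated as recorded 2023-04-15, the work-commencement date; F is treated as recorded 2023-06-20, the work-commencement date.
C is an HOA assessment lien and takes priority over every other lien.
Among the remaining liens, by effective date: E (2022-03-25), A (2022-09-12), D (2023-03-10), B (2023-04-15), F (2023-06-20).
Because E would otherwise rank above F, the subordination swaps them.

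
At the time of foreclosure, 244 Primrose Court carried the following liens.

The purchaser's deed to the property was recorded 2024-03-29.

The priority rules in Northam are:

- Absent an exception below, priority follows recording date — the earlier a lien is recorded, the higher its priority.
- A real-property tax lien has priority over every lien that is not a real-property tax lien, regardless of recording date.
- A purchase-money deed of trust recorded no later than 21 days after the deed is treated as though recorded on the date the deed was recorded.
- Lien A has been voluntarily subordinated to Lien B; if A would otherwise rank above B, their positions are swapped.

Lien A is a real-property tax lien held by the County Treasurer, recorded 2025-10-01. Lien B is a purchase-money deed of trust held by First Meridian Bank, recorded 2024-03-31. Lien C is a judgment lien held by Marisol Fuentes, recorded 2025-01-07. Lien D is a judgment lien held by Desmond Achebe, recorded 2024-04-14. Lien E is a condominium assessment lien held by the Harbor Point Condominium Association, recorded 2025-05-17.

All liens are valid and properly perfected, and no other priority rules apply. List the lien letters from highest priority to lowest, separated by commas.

B, A, D, C, E

First, effective dates: B's effective date is the deed date, 2024-03-29.
A is a real-property tax lien, so it outranks all other liens regardless of date.
Remaining liens by effective date: B (2024-03-29), D (2024-04-14), C (2025-01-07), E (2025-05-17).
A is senior to B before the subordination, so the two trade places.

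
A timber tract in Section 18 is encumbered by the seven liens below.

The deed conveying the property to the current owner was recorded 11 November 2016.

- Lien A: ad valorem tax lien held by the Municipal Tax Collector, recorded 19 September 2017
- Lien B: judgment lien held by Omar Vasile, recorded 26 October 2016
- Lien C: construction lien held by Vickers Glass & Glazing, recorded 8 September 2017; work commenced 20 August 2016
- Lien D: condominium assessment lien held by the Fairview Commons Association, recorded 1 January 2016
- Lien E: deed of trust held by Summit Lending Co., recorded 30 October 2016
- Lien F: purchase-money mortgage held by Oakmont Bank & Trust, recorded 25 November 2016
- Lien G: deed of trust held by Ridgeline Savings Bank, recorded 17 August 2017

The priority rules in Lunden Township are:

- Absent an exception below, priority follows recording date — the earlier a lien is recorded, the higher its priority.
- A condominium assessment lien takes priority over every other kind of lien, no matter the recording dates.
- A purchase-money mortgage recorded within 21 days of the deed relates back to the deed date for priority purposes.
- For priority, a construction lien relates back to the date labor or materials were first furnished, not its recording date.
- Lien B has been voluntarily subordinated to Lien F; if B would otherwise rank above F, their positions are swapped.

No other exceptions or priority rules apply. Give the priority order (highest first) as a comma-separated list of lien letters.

D, C, F, E, B, G, A

Adjusting effective dates: C relates back to 20 August 2016 (work commenced); F relates back to the deed date 11 November 2016.
D is a condominium assessment lien, so it outranks all other liens regardless of date.
Among the remaining liens, by effective date: C (20 August 2016), B (26 October 2016), E (30 October 2016), F (11 November 2016), G (17 August 2017), A (19 September 2017).
B is senior to F before the subordination, so the two trade places.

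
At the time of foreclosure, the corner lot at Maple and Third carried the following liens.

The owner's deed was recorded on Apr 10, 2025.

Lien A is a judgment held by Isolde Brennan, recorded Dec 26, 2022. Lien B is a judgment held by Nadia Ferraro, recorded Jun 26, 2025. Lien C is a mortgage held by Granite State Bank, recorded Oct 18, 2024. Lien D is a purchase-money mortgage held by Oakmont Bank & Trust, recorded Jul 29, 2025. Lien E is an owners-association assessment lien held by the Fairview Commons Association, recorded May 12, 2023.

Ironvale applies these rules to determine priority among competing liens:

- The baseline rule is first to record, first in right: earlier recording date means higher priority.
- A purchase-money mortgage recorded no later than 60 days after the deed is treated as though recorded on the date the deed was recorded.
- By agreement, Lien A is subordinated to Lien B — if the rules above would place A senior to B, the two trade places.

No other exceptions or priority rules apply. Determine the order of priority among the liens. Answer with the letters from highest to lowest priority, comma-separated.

Effective dates after the stated exceptions: D was recorded 110 days after the deed, outside the 60-day window, so it keeps its recording date.
By effective date, earliest first: A (Dec 26, 2022), E (May 12, 2023), C (Oct 18, 2024), B (Jun 26, 2025), D (Jul 29, 2025).
A would otherwise be senior to B, so under the subordination agreement A and B exchange positions.

B, E, C, A, D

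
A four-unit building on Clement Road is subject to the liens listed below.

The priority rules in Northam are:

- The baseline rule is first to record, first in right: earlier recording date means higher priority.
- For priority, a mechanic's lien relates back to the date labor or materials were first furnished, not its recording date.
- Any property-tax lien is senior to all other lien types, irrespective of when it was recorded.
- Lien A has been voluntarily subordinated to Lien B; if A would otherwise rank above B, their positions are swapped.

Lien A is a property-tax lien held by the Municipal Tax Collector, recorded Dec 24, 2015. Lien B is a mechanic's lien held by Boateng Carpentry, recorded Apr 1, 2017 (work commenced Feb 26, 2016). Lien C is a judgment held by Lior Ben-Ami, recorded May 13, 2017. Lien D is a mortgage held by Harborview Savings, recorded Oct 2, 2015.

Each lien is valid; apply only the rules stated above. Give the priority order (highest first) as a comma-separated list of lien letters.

First, effective dates: B is treated as recorded Feb 26, 2016, the work-commencement date.
As a property-tax lien, A is senior to every other lien.
The other liens, earliest effective date first: D (Oct 2, 2015), B (Feb 26, 2016), C (May 13, 2017).
A is senior to B before the subordination, so the two trade places.

B, D, A, C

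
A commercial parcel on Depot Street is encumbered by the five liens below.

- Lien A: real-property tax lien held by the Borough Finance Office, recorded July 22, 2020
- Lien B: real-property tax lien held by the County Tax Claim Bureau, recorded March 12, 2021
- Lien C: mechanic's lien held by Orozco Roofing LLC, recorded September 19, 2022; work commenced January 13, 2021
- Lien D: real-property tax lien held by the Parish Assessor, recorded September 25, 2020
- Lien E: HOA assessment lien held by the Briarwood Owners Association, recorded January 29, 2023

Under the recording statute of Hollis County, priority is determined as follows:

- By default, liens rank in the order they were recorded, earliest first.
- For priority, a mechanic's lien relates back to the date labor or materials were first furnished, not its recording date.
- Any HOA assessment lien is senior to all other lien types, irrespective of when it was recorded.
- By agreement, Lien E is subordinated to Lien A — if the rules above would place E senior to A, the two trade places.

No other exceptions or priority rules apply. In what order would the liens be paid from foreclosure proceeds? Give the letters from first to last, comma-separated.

A, E, D, C, B

Effective dates: C's effective date is January 13, 2021, when work began.
As an HOA assessment lien, E is senior to every other lien.
Among the remaining liens, by effective date: A (July 22, 2020), D (September 25, 2020), C (January 13, 2021), B (March 12, 2021).
E would otherwise be senior to A, so under the subordination agreement E and A exchange positions.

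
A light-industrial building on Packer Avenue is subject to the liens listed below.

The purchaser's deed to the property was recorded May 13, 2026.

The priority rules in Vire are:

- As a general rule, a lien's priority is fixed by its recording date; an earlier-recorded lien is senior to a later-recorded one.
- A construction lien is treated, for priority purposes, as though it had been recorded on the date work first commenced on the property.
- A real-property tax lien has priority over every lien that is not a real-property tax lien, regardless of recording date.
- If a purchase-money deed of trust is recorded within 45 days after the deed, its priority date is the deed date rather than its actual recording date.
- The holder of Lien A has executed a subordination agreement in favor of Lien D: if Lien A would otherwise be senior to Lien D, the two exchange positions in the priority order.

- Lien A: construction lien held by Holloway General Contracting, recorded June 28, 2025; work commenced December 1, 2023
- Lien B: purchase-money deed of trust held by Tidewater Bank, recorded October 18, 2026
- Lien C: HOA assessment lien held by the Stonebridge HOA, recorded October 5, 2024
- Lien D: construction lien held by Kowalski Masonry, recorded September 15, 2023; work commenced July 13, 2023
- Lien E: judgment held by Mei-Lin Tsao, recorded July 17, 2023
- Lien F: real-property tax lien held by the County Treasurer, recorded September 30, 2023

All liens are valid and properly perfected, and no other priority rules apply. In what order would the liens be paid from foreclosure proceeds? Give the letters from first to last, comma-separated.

Adjusting effective dates: A's effective date is December 1, 2023, when work began; B was recorded 158 days after the deed — beyond 45 days — so no relation-back applies; D relates back to July 13, 2023 (work commenced).
F is a real-property tax lien and takes priority over every other lien.
Among the remaining liens, by effective date: D (July 13, 2023), E (July 17, 2023), A (December 1, 2023), C (October 5, 2024), B (October 18, 2026).
A is already junior to D, so the subordination agreement changes nothing.

F, D, E, A, C, B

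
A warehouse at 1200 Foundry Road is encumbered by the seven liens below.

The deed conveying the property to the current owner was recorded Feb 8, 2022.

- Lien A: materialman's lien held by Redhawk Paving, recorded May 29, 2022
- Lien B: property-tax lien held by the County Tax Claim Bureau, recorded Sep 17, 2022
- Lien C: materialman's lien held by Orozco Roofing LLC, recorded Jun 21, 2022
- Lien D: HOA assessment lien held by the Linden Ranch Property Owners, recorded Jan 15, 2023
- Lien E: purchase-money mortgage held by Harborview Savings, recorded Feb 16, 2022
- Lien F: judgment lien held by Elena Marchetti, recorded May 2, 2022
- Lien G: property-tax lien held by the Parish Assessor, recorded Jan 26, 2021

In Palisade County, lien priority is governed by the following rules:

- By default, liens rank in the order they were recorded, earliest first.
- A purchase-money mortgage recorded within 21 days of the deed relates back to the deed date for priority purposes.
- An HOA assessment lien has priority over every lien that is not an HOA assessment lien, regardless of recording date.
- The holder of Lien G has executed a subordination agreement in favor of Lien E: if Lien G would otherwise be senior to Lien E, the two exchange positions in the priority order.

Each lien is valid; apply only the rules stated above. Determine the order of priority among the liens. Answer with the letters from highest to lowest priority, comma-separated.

D, E, G, F, A, C, B

Effective dates after the stated exceptions: E relates back to the deed date Feb 8, 2022.
D, as an HOA assessment lien, has superpriority and ranks first.
Remaining liens by effective date: G (Jan 26, 2021), E (Feb 8, 2022), F (May 2, 2022), A (May 29, 2022), C (Jun 21, 2022), B (Sep 17, 2022).
G would otherwise be senior to E, so under the subordination agreement G and E exchange positions.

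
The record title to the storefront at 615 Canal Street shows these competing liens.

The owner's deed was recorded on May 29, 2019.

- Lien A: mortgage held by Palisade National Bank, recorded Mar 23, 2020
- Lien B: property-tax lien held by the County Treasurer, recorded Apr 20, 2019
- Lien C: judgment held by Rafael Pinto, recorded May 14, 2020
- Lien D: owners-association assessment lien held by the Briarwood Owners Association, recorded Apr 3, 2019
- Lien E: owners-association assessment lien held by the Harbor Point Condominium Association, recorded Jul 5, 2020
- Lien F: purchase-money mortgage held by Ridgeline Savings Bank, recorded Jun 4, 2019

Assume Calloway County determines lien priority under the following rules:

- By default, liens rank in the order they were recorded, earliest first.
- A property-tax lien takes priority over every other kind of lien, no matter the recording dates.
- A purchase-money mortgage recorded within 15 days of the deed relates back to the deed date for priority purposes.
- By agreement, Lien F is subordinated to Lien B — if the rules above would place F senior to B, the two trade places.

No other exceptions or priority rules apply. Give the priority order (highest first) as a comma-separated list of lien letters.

Effective dates after the stated exceptions: F relates back to the deed date May 29, 2019.
B is a property-tax lien and takes priority over every other lien.
Among the remaining liens, by effective date: D (Apr 3, 2019), F (May 29, 2019), A (Mar 23, 2020), C (May 14, 2020), E (Jul 5, 2020).
F is already junior to B, so the subordination agreement changes nothing.

B, D, F, A, C, E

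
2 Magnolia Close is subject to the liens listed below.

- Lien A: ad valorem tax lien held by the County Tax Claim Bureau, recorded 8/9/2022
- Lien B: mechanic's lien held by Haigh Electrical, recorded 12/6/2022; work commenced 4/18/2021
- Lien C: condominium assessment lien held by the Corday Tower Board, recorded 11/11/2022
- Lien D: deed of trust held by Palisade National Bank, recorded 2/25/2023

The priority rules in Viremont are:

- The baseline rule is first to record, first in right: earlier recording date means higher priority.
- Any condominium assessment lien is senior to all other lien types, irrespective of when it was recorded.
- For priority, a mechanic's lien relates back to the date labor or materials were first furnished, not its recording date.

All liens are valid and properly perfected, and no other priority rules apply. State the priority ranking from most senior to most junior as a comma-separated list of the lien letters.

C, B, A, D

Effective dates: B is treated as recorded 4/18/2021, the work-commencement date.
C is a condominium assessment lien and takes priority over every other lien.
Among the remaining liens, by effective date: B (4/18/2021), A (8/9/2022), D (2/25/2023).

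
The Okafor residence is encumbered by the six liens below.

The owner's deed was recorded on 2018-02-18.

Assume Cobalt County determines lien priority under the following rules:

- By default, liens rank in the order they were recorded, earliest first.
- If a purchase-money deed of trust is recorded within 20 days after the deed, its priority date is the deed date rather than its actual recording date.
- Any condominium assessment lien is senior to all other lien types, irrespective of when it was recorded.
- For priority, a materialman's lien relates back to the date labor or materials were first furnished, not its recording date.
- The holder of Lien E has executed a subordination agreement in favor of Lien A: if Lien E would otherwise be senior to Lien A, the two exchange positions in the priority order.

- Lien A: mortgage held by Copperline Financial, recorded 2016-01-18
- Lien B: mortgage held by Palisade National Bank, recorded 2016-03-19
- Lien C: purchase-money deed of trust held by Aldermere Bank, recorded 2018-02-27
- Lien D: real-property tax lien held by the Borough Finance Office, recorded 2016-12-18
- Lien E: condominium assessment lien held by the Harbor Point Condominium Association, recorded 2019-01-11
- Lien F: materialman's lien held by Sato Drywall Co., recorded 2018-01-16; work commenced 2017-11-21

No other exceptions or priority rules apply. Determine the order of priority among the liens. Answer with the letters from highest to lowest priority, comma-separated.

First, effective dates: C was recorded within the 20-day window, so its effective date is the deed date 2018-02-18; F is treated as recorded 2017-11-21, the work-commencement date.
As a condominium assessment lien, E is senior to every other lien.
The other liens, earliest effective date first: A (2016-01-18), B (2016-03-19), D (2016-12-18), F (2017-11-21), C (2018-02-18).
E is senior to A before the subordination, so the two trade places.

A, E, B, D, F, C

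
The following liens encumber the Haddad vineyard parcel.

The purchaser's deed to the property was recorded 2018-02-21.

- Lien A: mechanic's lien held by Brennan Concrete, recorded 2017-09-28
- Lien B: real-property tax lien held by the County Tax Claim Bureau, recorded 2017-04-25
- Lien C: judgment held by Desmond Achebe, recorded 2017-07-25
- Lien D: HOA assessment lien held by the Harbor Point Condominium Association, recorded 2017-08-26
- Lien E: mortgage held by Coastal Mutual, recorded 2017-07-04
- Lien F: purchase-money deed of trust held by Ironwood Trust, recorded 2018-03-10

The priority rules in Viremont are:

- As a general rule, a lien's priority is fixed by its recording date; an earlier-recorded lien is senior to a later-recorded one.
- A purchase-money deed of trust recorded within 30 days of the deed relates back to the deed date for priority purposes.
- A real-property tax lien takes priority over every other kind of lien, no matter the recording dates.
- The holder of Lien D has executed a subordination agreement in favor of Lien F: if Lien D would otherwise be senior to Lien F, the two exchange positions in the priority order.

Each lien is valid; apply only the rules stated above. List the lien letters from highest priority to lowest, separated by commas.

Effective dates after the stated exceptions: F relates back to the deed date 2018-02-21.
B, as a real-property tax lien, has superpriority and ranks first.
The other liens, earliest effective date first: E (2017-07-04), C (2017-07-25), D (2017-08-26), A (2017-09-28), F (2018-02-21).
D is senior to F before the subordination, so the two trade places.

B, E, C, F, A, D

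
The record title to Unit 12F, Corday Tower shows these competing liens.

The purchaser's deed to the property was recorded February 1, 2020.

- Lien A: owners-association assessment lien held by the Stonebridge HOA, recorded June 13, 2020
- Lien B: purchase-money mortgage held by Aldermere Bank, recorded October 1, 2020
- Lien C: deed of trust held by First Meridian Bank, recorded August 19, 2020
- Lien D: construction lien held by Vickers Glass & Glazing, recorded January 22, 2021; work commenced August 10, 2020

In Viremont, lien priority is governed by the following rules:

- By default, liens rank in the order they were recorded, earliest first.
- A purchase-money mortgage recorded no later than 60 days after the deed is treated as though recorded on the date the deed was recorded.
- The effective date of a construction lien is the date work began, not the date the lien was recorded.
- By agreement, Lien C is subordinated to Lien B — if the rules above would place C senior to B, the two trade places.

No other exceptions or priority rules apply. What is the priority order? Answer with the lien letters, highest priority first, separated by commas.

Adjusting effective dates: B was recorded 243 days after the deed — beyond 60 days — so no relation-back applies; D is treated as recorded August 10, 2020, the work-commencement date.
Sorted by effective date: A (June 13, 2020), D (August 10, 2020), C (August 19, 2020), B (October 1, 2020).
C would otherwise be senior to B, so under the subordination agreement C and B exchange positions.

A, D, B, C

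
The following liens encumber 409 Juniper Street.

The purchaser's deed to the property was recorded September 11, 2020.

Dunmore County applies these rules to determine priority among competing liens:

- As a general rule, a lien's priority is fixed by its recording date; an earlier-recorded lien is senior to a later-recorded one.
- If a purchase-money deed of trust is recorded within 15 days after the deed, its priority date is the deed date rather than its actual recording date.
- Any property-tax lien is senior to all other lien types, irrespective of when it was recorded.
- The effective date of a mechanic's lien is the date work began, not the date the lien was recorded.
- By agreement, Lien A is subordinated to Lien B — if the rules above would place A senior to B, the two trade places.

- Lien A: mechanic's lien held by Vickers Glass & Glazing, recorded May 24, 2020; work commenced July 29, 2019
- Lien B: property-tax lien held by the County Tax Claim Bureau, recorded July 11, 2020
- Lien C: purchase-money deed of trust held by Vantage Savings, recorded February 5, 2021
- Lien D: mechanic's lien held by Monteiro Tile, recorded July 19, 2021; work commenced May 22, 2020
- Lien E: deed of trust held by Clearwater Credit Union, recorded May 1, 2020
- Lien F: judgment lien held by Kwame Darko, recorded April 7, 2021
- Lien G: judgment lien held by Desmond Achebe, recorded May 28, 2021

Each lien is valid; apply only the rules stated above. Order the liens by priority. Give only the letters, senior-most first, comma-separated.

First, effective dates: A relates back to July 29, 2019 (work commenced); C was recorded 147 days after the deed, outside the 15-day window, so it keeps its recording date; D's effective date is May 22, 2020, when work began.
As a property-tax lien, B is senior to every other lien.
The other liens, earliest effective date first: A (July 29, 2019), E (May 1, 2020), D (May 22, 2020), C (February 5, 2021), F (April 7, 2021), G (May 28, 2021).
A is already junior to B, so the subordination agreement changes nothing.

B, A, E, D, C, F, G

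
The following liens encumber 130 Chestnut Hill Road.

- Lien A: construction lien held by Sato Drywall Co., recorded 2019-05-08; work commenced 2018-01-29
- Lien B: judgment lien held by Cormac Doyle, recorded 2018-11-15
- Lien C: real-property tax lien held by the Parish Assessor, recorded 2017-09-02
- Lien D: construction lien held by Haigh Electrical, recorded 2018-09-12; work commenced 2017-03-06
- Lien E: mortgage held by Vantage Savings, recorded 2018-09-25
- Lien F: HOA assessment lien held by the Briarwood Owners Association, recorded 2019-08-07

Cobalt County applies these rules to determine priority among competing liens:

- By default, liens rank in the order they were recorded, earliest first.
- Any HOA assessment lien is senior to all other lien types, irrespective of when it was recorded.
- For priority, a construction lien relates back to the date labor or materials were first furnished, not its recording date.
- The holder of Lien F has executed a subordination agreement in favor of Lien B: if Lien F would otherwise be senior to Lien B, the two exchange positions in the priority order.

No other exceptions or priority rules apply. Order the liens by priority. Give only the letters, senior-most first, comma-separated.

B, D, C, A, E, F

First, effective dates: A is treated as recorded 2018-01-29, the work-commencement date; D is treated as recorded 2017-03-06, the work-commencement date.
F, as an HOA assessment lien, has superpriority and ranks first.
Remaining liens by effective date: D (2017-03-06), C (2017-09-02), A (2018-01-29), E (2018-09-25), B (2018-11-15).
F is senior to B before the subordination, so the two trade places.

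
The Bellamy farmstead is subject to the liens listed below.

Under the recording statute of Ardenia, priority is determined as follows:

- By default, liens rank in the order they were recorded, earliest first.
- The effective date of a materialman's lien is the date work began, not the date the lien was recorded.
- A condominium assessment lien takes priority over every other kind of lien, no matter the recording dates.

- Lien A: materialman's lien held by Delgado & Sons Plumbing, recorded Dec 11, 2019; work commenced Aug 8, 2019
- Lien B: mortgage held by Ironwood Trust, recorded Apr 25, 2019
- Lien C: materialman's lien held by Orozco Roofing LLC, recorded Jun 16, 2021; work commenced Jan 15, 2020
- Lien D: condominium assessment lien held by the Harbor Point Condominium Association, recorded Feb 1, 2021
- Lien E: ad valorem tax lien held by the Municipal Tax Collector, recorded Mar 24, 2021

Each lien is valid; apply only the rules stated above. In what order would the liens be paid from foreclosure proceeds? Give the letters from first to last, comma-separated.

Effective dates: A relates back to Aug 8, 2019 (work commenced); C's effective date is Jan 15, 2020, when work began.
As a condominium assessment lien, D is senior to every other lien.
The other liens, earliest effective date first: B (Apr 25, 2019), A (Aug 8, 2019), C (Jan 15, 2020), E (Mar 24, 2021).

D, B, A, C, E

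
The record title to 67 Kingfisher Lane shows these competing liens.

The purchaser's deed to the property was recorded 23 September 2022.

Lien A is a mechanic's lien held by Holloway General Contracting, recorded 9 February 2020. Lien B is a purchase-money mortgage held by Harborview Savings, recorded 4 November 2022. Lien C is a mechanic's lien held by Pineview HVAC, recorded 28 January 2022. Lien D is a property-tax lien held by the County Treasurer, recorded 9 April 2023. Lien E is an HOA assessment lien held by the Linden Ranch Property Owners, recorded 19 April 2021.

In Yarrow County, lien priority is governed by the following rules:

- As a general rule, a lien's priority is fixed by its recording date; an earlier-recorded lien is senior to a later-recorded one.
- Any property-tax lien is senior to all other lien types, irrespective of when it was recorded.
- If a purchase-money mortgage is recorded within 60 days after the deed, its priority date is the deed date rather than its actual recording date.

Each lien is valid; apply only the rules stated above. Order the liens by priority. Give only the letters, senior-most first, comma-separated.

D, A, E, C, B

Effective dates: B was recorded within the 60-day window, so its effective date is the deed date 23 September 2022.
D, as a property-tax lien, has superpriority and ranks first.
The other liens, earliest effective date first: A (9 February 2020), E (19 April 2021), C (28 January 2022), B (23 September 2022).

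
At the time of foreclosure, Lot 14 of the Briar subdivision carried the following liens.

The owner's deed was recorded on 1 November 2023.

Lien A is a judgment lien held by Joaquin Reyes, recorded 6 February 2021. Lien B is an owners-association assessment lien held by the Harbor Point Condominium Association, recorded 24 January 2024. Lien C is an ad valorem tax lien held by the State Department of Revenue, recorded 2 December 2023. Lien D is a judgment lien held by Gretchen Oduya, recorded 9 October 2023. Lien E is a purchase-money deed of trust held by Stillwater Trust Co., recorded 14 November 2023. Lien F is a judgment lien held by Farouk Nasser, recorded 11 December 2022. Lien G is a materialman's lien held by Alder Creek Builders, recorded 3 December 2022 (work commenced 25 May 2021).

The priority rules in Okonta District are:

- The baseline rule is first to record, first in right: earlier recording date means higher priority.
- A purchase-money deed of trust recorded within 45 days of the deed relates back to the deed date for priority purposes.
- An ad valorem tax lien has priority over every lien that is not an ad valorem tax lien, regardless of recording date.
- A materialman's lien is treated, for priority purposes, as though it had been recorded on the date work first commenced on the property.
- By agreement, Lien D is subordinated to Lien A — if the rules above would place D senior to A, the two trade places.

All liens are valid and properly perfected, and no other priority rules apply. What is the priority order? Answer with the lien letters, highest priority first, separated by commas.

C, A, G, F, D, E, B

Effective dates after the stated exceptions: E relates back to the deed date 1 November 2023; G relates back to 25 May 2021 (work commenced).
As an ad valorem tax lien, C is senior to every other lien.
The other liens, earliest effective date first: A (6 February 2021), G (25 May 2021), F (11 December 2022), D (9 October 2023), E (1 November 2023), B (24 January 2024).
D is already junior to A, so the subordination agreement changes nothing.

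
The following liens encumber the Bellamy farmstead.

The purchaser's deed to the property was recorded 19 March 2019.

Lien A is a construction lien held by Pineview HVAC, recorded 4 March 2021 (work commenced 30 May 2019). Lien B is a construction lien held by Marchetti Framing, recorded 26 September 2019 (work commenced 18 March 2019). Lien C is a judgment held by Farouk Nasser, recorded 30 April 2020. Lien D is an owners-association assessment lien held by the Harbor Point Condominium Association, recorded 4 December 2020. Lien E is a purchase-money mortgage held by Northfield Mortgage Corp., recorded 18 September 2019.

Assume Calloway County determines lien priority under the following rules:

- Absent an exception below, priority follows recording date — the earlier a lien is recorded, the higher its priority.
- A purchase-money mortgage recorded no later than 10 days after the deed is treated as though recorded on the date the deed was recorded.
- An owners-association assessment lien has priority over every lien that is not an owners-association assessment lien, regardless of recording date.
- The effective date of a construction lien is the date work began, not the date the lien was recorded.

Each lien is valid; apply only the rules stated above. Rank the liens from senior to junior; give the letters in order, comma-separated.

Effective dates after the stated exceptions: A's effective date is 30 May 2019, when work began; B relates back to 18 March 2019 (work commenced); E was recorded 183 days after the deed — beyond 10 days — so no relation-back applies.
D, as an owners-association assessment lien, has superpriority and ranks first.
Among the remaining liens, by effective date: B (18 March 2019), A (30 May 2019), E (18 September 2019), C (30 April 2020).

D, B, A, E, C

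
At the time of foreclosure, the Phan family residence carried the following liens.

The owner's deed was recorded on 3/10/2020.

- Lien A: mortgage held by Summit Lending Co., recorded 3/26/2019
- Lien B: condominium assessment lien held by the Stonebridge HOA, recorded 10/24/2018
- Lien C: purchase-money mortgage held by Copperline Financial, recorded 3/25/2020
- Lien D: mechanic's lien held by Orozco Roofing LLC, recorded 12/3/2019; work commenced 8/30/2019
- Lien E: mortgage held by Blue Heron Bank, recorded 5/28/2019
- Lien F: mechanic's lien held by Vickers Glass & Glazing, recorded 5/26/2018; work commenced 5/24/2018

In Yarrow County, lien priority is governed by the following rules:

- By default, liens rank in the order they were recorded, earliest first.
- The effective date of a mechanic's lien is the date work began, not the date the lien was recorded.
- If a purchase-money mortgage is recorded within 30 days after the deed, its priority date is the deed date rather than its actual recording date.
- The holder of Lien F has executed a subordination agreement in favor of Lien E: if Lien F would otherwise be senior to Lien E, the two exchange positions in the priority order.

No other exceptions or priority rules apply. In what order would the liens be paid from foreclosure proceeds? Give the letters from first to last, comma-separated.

E, B, A, F, D, C

Adjusting effective dates: C's effective date is the deed date, 3/10/2020; D relates back to 8/30/2019 (work commenced); F is treated as recorded 5/24/2018, the work-commencement date.
By effective date, earliest first: F (5/24/2018), B (10/24/2018), A (3/26/2019), E (5/28/2019), D (8/30/2019), C (3/10/2020).
Because F would otherwise rank above E, the subordination swaps them.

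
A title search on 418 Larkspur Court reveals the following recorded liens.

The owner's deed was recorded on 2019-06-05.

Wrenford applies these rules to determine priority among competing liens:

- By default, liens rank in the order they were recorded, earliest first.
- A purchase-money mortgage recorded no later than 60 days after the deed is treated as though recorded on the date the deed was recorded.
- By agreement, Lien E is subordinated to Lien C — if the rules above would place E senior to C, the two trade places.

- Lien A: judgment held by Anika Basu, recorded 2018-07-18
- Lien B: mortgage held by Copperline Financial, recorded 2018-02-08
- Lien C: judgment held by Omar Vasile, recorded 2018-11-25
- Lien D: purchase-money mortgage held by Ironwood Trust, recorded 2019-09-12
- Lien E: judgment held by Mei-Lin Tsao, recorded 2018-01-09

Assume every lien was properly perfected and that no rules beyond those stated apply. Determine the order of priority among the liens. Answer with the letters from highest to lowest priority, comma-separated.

C, B, A, E, D

Effective dates: D was recorded 99 days after the deed, outside the 60-day window, so it keeps its recording date.
By effective date, earliest first: E (2018-01-09), B (2018-02-08), A (2018-07-18), C (2018-11-25), D (2019-09-12).
Because E would otherwise rank above C, the subordination swaps them.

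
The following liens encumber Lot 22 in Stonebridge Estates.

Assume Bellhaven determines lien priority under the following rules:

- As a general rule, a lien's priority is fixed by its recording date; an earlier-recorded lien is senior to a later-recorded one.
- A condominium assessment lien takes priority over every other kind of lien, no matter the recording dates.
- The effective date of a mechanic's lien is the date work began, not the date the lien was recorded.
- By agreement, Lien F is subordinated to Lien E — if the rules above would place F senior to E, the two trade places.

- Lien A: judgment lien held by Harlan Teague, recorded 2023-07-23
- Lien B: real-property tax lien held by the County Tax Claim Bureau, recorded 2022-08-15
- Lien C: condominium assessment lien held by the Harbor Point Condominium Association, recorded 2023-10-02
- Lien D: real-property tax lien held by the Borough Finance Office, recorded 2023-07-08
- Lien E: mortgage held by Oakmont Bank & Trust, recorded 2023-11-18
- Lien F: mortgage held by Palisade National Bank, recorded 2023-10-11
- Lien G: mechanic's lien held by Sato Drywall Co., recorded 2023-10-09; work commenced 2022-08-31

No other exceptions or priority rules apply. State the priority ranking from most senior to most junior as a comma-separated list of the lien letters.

Effective dates after the stated exceptions: G is treated as recorded 2022-08-31, the work-commencement date.
C, as a condominium assessment lien, has superpriority and ranks first.
Among the remaining liens, by effective date: B (2022-08-15), G (2022-08-31), D (2023-07-08), A (2023-07-23), F (2023-10-11), E (2023-11-18).
F would otherwise be senior to E, so under the subordination agreement F and E exchange positions.

C, B, G, D, A, E, F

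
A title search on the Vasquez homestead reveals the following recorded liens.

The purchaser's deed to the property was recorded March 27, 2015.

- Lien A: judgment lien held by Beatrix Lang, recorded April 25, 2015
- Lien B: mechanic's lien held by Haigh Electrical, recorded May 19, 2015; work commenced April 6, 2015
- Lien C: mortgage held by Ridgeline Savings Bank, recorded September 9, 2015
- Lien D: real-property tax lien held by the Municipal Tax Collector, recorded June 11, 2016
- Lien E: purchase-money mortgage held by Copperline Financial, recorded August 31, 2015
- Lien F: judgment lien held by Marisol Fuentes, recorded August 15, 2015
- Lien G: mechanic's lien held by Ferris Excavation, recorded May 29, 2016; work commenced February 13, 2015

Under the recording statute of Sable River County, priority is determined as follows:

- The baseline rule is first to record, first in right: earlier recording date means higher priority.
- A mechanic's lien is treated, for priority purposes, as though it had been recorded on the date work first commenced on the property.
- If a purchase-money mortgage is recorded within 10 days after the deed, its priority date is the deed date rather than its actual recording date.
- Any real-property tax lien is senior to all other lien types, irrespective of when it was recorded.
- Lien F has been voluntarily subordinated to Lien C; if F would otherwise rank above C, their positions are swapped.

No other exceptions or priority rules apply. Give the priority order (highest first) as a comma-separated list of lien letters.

First, effective dates: B is treated as recorded April 6, 2015, the work-commencement date; E was recorded 157 days after the deed, outside the 10-day window, so it keeps its recording date; G is treated as recorded February 13, 2015, the work-commencement date.
D, as a real-property tax lien, has superpriority and ranks first.
Remaining liens by effective date: G (February 13, 2015), B (April 6, 2015), A (April 25, 2015), F (August 15, 2015), E (August 31, 2015), C (September 9, 2015).
F would otherwise be senior to C, so under the subordination agreement F and C exchange positions.

D, G, B, A, C, E, F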